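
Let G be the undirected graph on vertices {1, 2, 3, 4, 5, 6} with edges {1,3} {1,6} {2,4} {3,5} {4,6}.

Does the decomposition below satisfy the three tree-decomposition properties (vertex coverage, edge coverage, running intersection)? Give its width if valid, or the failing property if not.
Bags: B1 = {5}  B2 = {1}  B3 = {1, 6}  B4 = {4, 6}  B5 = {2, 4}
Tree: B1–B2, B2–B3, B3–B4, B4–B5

No — vertex 3 appears in no bag.

A tree decomposition must satisfy three properties: every vertex lies in some bag; for every edge, both endpoints lie together in some bag; and for every vertex, the bags containing it form a connected subtree. Here vertex 3 appears in no bag, so the decomposition is invalid.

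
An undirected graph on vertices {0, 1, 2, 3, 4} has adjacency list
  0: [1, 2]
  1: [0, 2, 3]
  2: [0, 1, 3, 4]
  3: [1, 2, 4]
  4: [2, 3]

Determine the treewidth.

2

A width-2 tree decomposition is:
Bags: B1 = {1, 2, 3}  B2 = {2, 3, 4}  B3 = {0, 1, 2}
Tree: B1–B2, B1–B3
Every bag has size at most 3, so the width is 3 − 1 = 2 and tw(G) ≤ 2. Conversely, {0, 1, 2} is a clique of size 3, and the vertices of any clique must share a bag in every tree decomposition; so some bag has ≥ 3 vertices and tw(G) ≥ 2. Combining the bounds, tw(G) = 2.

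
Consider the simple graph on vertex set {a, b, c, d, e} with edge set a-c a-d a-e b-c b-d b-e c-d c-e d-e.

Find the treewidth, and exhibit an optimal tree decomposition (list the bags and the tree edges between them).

Treewidth 3.
One such decomposition:
Bags: B1 = {b, c, d, e}  B2 = {a, c, d, e}
Tree: B1–B2

The largest bag has 4 vertices, giving width 3; this decomposition certifies tw(G) ≤ 3. On the other hand G contains the 4-clique {a, c, d, e}. A clique must lie in a single bag of any decomposition, so no decomposition can have width below 3. Therefore the treewidth is 3.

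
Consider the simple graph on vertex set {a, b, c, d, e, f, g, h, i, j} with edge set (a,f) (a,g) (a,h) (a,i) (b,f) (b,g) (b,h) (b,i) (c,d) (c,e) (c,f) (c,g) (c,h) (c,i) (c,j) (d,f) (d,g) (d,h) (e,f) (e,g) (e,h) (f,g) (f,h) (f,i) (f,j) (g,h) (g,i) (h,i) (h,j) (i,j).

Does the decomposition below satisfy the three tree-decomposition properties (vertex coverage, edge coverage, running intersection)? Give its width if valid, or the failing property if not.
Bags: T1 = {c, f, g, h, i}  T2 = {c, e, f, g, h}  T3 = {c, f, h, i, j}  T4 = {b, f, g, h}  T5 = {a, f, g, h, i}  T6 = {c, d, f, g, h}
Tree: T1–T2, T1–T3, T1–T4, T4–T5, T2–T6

A tree decomposition must satisfy three properties: every vertex lies in some bag; for every edge, both endpoints lie together in some bag; and for every vertex, the bags containing it form a connected subtree. Here edge (i,b) lies in no bag, so the decomposition is invalid.

No — edge (i,b) lies in no bag.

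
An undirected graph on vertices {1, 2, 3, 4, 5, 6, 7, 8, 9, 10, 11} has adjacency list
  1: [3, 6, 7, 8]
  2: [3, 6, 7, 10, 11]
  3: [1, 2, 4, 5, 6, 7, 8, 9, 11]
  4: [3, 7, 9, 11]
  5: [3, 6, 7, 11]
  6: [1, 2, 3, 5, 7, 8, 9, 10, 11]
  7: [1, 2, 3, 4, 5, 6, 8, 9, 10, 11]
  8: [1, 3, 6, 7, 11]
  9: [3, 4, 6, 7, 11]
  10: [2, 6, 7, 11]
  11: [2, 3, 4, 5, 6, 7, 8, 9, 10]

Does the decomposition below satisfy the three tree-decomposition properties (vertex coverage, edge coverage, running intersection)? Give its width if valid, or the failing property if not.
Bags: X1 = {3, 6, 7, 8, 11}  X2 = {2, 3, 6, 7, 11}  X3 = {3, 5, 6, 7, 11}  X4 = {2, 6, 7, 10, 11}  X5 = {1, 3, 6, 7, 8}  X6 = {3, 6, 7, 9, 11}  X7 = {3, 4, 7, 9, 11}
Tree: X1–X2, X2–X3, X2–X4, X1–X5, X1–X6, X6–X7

Yes; width 4.

Every vertex of G appears in some bag (union = {1, 2, 3, 4, 5, 6, 7, 8, 9, 10, 11}); every edge is covered by a bag; and for each vertex v the set of bags containing v is connected in the bag tree. The decomposition is therefore valid. The largest bag has 5 vertices, so the width is 4.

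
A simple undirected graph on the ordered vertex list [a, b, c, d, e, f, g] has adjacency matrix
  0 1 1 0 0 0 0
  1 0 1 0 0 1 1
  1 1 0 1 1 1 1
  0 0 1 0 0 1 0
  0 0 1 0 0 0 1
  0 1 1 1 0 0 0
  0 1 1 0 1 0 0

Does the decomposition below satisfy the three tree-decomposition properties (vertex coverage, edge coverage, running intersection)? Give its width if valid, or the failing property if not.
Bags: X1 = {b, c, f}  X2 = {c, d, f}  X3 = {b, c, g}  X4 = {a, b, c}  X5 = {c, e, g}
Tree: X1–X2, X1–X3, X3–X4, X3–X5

Every vertex of G appears in some bag (union = {a, b, c, d, e, f, g}); every edge is covered by a bag; and for each vertex v the set of bags containing v is connected in the bag tree. The decomposition is therefore valid. The largest bag has 3 vertices, so the width is 2.

Yes; width 2.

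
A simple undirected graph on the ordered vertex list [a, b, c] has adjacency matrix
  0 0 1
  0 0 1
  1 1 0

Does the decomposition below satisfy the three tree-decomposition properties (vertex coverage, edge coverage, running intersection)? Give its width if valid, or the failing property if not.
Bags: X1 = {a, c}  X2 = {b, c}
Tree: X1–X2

Yes; width 1.

Vertex coverage: the bags together contain {a, b, c}, the full vertex set. Edge coverage: each edge of G has both endpoints in at least one bag. Running intersection: for every vertex, the bags containing it form a connected subtree. All three properties hold, so this is a valid tree decomposition of width max|bag| − 1 = 1, and hence tw(G) ≤ 1.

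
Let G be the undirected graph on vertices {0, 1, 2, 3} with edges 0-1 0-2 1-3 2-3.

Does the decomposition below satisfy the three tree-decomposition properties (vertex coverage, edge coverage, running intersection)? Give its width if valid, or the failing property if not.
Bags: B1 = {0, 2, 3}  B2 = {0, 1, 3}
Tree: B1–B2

Every vertex of G appears in some bag (union = {0, 1, 2, 3}); every edge is covered by a bag; and for each vertex v the set of bags containing v is connected in the bag tree. The decomposition is therefore valid. The largest bag has 3 vertices, so the width is 2.

Yes; width 2.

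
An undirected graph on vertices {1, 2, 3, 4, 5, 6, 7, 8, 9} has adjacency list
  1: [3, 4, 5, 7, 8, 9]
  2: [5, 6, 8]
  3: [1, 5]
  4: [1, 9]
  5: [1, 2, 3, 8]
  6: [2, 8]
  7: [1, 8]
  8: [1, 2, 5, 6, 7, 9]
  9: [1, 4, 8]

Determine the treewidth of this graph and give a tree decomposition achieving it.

Treewidth 2.
One such decomposition:
Bags: B1 = {1, 8, 9}  B2 = {1, 4, 9}  B3 = {1, 5, 8}  B4 = {1, 3, 5}  B5 = {1, 7, 8}  B6 = {2, 5, 8}  B7 = {2, 6, 8}
Tree: B1–B2, B1–B3, B3–B4, B1–B5, B3–B6, B6–B7

The largest bag has 3 vertices, giving width 2; this decomposition certifies tw(G) ≤ 2. For the lower bound, the 3 vertices {1, 8, 9} are pairwise adjacent, and any tree decomposition puts a clique entirely inside one bag — forcing width ≥ 2. Combining the bounds, tw(G) = 2.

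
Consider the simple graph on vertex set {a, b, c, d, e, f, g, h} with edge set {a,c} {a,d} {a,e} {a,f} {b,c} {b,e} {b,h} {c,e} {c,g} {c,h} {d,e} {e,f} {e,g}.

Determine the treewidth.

A width-2 tree decomposition is:
Bags: B1 = {b, c, e}  B2 = {a, c, e}  B3 = {b, c, h}  B4 = {c, e, g}  B5 = {a, d, e}  B6 = {a, e, f}
Tree: B1–B2, B1–B3, B1–B4, B2–B5, B5–B6
Each bag holds 3 vertices, so the decomposition has width 2, which upper-bounds the treewidth. Conversely, {a, d, e} is a clique of size 3, and the vertices of any clique must share a bag in every tree decomposition; so some bag has ≥ 3 vertices and tw(G) ≥ 2. Combining the bounds, tw(G) = 2.

2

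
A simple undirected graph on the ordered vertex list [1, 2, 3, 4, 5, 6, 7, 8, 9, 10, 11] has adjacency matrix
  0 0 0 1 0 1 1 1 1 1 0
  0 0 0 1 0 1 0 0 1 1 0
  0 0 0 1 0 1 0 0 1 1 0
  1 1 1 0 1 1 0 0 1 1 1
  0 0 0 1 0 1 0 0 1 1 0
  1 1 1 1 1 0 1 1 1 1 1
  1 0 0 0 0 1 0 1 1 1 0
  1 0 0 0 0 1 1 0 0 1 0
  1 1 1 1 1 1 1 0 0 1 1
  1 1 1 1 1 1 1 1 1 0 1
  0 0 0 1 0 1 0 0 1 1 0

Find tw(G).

4

A width-4 tree decomposition is:
Bags: B1 = {3, 4, 6, 9, 10}  B2 = {4, 6, 9, 10, 11}  B3 = {1, 4, 6, 9, 10}  B4 = {1, 6, 7, 9, 10}  B5 = {1, 6, 7, 8, 10}  B6 = {2, 4, 6, 9, 10}  B7 = {4, 5, 6, 9, 10}
Tree: B1–B2, B2–B3, B3–B4, B4–B5, B2–B6, B1–B7
The largest bag has 5 vertices, giving width 4; this decomposition certifies tw(G) ≤ 4. Conversely, {1, 6, 7, 8, 10} is a clique of size 5, and the vertices of any clique must share a bag in every tree decomposition; so some bag has ≥ 5 vertices and tw(G) ≥ 4. The upper and lower bounds meet at 4, so that is the treewidth.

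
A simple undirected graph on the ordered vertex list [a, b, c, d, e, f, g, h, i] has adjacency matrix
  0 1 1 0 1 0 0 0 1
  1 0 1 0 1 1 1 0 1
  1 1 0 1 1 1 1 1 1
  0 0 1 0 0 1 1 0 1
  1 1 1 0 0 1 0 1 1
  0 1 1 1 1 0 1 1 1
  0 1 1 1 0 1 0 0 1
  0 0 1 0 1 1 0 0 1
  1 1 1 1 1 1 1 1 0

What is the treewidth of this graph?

4

A width-4 tree decomposition is:
Bags: B1 = {b, c, f, g, i}  B2 = {c, d, f, g, i}  B3 = {b, c, e, f, i}  B4 = {c, e, f, h, i}  B5 = {a, b, c, e, i}
Tree: B1–B2, B1–B3, B3–B4, B3–B5
The largest bag has 5 vertices, giving width 4; this decomposition certifies tw(G) ≤ 4. On the other hand G contains the 5-clique {a, b, c, e, i}. A clique must lie in a single bag of any decomposition, so no decomposition can have width below 4. Therefore the treewidth is 4.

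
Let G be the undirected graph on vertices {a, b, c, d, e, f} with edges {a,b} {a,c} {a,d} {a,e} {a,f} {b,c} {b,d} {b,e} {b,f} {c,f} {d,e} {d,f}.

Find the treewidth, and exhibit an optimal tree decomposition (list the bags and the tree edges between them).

Treewidth 3.
One optimal decomposition is:
Bags: B1 = {a, b, d, f}  B2 = {a, b, d, e}  B3 = {a, b, c, f}
Tree: B1–B2, B1–B3

Each bag holds 4 vertices, so the decomposition has width 3, which upper-bounds the treewidth. Conversely, {a, b, d, e} is a clique of size 4, and the vertices of any clique must share a bag in every tree decomposition; so some bag has ≥ 4 vertices and tw(G) ≥ 3. Hence tw(G) = 3 exactly.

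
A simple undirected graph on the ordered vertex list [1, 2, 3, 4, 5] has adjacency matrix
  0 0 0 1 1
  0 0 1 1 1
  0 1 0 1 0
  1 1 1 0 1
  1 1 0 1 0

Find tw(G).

2

A width-2 tree decomposition is:
Bags: B1 = {2, 4, 5}  B2 = {2, 3, 4}  B3 = {1, 4, 5}
Tree: B1–B2, B1–B3
The largest bag has 3 vertices, giving width 2; this decomposition certifies tw(G) ≤ 2. Conversely, {1, 4, 5} is a clique of size 3, and the vertices of any clique must share a bag in every tree decomposition; so some bag has ≥ 3 vertices and tw(G) ≥ 2. The upper and lower bounds meet at 2, so that is the treewidth.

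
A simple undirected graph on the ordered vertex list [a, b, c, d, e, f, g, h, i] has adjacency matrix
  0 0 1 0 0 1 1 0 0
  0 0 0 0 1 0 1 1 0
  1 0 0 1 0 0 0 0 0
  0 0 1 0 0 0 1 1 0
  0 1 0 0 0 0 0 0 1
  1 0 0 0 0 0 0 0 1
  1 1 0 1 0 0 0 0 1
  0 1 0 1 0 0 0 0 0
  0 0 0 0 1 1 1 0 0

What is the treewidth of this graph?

3

A width-3 tree decomposition is:
Bags: B1 = {b, e, h, i}  B2 = {b, g, h, i}  B3 = {d, g, h, i}  B4 = {d, f, g, i}  B5 = {a, d, f, g}  B6 = {a, c, d, f}
Tree: B1–B2, B2–B3, B3–B4, B4–B5, B5–B6
The largest bag has 4 vertices, giving width 3; this decomposition certifies tw(G) ≤ 3. For the lower bound: the 4 vertex sets {b,e,h}, {i}, {g}, {a,c,d,f} are disjoint, each induces a connected subgraph, and every pair is joined by at least one edge of G. Contracting each set to a single vertex therefore yields K_{4} as a minor, and since treewidth is minor-monotone, tw(G) ≥ tw(K_{4}) = 3. Combining the bounds, tw(G) = 3.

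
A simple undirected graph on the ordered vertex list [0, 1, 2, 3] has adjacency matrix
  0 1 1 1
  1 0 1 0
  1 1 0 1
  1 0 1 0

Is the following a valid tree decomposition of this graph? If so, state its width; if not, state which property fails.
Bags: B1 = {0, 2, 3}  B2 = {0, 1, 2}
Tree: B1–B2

Yes; width 2.

Checking the three conditions: (i) the bags cover all of {0, 1, 2, 3}; (ii) for each edge, some bag contains both endpoints; (iii) the bags containing any fixed vertex form a subtree. All hold, so the decomposition is valid with width 3 − 1 = 2.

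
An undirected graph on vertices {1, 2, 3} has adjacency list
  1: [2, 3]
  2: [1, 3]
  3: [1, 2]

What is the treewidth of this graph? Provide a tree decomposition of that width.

Treewidth 2.
One optimal decomposition is:
Bags: B1 = {1, 2, 3}
Tree: (single bag)

A single bag containing all 3 vertices is trivially a valid decomposition of width 2. For the lower bound, the 3 vertices {1, 2, 3} are pairwise adjacent, and any tree decomposition puts a clique entirely inside one bag — forcing width ≥ 2. The upper and lower bounds meet at 2, so that is the treewidth.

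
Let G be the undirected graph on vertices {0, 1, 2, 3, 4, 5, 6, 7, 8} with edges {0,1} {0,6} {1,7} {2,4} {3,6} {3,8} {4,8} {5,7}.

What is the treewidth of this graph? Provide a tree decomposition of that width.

Treewidth 1.
One optimal decomposition is:
Bags: B1 = {5, 7}  B2 = {1, 7}  B3 = {0, 1}  B4 = {0, 6}  B5 = {3, 6}  B6 = {3, 8}  B7 = {4, 8}  B8 = {2, 4}
Tree: B1–B2, B2–B3, B3–B4, B4–B5, B5–B6, B6–B7, B7–B8

Each bag holds 2 vertices, so the decomposition has width 1, which upper-bounds the treewidth. Since G has at least one edge (e.g. 5–7), it is not an edgeless graph, so tw(G) ≥ 1. Therefore the treewidth is 1.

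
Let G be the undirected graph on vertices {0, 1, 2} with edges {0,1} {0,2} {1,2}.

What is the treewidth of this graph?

2

A width-2 tree decomposition is:
Bags: B1 = {0, 1, 2}
Tree: (single bag)
A single bag containing all 3 vertices is trivially a valid decomposition of width 2. For the lower bound, the 3 vertices {0, 1, 2} are pairwise adjacent, and any tree decomposition puts a clique entirely inside one bag — forcing width ≥ 2. Combining the bounds, tw(G) = 2.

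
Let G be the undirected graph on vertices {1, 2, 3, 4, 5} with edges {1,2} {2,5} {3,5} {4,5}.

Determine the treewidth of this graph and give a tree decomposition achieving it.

Treewidth 1.
One such decomposition:
Bags: B1 = {4, 5}  B2 = {3, 5}  B3 = {2, 5}  B4 = {1, 2}
Tree: B1–B2, B2–B3, B3–B4

Each bag holds 2 vertices, so the decomposition has width 1, which upper-bounds the treewidth. Since G has at least one edge (e.g. 4–5), it is not an edgeless graph, so tw(G) ≥ 1. The upper and lower bounds meet at 1, so that is the treewidth.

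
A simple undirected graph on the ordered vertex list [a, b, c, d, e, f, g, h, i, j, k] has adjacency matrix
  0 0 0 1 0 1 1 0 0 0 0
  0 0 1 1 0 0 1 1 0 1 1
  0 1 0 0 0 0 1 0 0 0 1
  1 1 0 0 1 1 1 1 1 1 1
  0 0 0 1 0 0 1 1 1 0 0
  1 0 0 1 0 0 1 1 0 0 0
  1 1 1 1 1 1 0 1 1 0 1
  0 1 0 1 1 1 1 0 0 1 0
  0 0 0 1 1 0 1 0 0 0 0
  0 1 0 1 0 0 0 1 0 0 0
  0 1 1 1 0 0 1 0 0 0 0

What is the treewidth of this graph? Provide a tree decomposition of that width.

Every bag has size at most 4, so the width is 4 − 1 = 3 and tw(G) ≤ 3. On the other hand G contains the 4-clique {d, e, g, h}. A clique must lie in a single bag of any decomposition, so no decomposition can have width below 3. Combining the bounds, tw(G) = 3.

Treewidth 3.
One such decomposition:
Bags: B1 = {b, d, g, k}  B2 = {b, d, g, h}  B3 = {d, f, g, h}  B4 = {d, e, g, h}  B5 = {d, e, g, i}  B6 = {a, d, f, g}  B7 = {b, c, g, k}  B8 = {b, d, h, j}
Tree: B1–B2, B2–B3, B2–B4, B4–B5, B3–B6, B1–B7, B2–B8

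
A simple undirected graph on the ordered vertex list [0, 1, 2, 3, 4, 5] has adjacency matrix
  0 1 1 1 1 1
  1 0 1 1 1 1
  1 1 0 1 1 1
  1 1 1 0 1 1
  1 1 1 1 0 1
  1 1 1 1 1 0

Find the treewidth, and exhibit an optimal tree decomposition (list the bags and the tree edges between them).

Treewidth 5.
One such decomposition:
Bags: B1 = {0, 1, 2, 3, 4, 5}
Tree: (single bag)

With just one bag of size 6, the width is 6 − 1 = 5, so tw(G) ≤ 5. Conversely, {0, 1, 2, 3, 4, 5} is a clique of size 6, and the vertices of any clique must share a bag in every tree decomposition; so some bag has ≥ 6 vertices and tw(G) ≥ 5. Hence tw(G) = 5 exactly.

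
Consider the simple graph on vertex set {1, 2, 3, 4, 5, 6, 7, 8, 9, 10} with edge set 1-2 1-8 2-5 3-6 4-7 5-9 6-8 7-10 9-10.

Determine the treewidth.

A width-1 tree decomposition is:
Bags: B1 = {4, 7}  B2 = {7, 10}  B3 = {9, 10}  B4 = {5, 9}  B5 = {2, 5}  B6 = {1, 2}  B7 = {1, 8}  B8 = {6, 8}  B9 = {3, 6}
Tree: B1–B2, B2–B3, B3–B4, B4–B5, B5–B6, B6–B7, B7–B8, B8–B9
Every bag has size at most 2, so the width is 2 − 1 = 1 and tw(G) ≤ 1. Any graph with an edge has treewidth ≥ 1, and G has the edge 4–7. The upper and lower bounds meet at 1, so that is the treewidth.

1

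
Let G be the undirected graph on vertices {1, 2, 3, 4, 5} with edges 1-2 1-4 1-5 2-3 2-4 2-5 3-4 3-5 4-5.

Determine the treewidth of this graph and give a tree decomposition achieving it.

Every bag has size at most 4, so the width is 4 − 1 = 3 and tw(G) ≤ 3. For the lower bound, the 4 vertices {1, 2, 4, 5} are pairwise adjacent, and any tree decomposition puts a clique entirely inside one bag — forcing width ≥ 3. Combining the bounds, tw(G) = 3.

Treewidth 3.
One optimal decomposition is:
Bags: B1 = {1, 2, 4, 5}  B2 = {2, 3, 4, 5}
Tree: B1–B2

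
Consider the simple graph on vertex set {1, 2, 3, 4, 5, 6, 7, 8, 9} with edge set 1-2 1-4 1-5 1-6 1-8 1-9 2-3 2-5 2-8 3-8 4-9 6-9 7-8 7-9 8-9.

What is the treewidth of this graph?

2

A width-2 tree decomposition is:
Bags: B1 = {1, 8, 9}  B2 = {1, 6, 9}  B3 = {1, 2, 8}  B4 = {7, 8, 9}  B5 = {1, 4, 9}  B6 = {2, 3, 8}  B7 = {1, 2, 5}
Tree: B1–B2, B1–B3, B1–B4, B2–B5, B3–B6, B3–B7
The largest bag has 3 vertices, giving width 2; this decomposition certifies tw(G) ≤ 2. For the lower bound, the 3 vertices {1, 8, 9} are pairwise adjacent, and any tree decomposition puts a clique entirely inside one bag — forcing width ≥ 2. Hence tw(G) = 2 exactly.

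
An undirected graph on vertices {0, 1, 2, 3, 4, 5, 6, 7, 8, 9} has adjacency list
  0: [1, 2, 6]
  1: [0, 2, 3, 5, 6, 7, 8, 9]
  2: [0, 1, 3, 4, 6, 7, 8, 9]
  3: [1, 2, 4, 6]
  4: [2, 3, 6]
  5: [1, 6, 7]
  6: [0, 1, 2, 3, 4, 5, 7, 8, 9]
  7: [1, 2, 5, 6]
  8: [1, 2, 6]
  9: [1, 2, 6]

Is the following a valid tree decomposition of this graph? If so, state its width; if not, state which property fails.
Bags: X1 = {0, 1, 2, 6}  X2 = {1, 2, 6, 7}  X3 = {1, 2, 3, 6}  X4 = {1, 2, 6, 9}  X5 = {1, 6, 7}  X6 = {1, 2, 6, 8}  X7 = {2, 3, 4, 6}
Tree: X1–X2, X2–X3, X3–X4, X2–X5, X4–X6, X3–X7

A tree decomposition must satisfy three properties: every vertex lies in some bag; for every edge, both endpoints lie together in some bag; and for every vertex, the bags containing it form a connected subtree. Here vertex 5 appears in no bag, so the decomposition is invalid.

No — vertex 5 appears in no bag.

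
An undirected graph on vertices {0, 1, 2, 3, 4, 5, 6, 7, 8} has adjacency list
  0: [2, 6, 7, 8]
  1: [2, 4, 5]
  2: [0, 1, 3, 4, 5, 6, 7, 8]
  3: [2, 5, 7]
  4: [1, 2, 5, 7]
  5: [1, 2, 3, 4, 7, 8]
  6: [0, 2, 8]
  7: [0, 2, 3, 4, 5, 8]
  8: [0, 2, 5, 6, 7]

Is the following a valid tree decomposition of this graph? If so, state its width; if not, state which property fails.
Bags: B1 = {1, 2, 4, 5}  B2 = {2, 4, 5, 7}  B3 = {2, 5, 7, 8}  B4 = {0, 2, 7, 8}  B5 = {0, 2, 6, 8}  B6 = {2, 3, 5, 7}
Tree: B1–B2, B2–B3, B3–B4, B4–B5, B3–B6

Checking the three conditions: (i) the bags cover all of {0, 1, 2, 3, 4, 5, 6, 7, 8}; (ii) for each edge, some bag contains both endpoints; (iii) the bags containing any fixed vertex form a subtree. All hold, so the decomposition is valid with width 4 − 1 = 3.

Yes; width 3.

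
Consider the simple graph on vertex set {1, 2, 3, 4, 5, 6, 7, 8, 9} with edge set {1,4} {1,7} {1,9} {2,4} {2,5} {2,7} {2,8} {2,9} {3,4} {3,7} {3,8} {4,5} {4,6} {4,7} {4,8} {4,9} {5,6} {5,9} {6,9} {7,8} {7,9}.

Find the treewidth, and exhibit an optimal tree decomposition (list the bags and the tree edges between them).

Treewidth 3.
Bags: B1 = {2, 4, 7, 8}  B2 = {2, 4, 7, 9}  B3 = {1, 4, 7, 9}  B4 = {2, 4, 5, 9}  B5 = {4, 5, 6, 9}  B6 = {3, 4, 7, 8}
Tree: B1–B2, B2–B3, B2–B4, B4–B5, B1–B6

Every bag has size at most 4, so the width is 4 − 1 = 3 and tw(G) ≤ 3. On the other hand G contains the 4-clique {2, 4, 5, 9}. A clique must lie in a single bag of any decomposition, so no decomposition can have width below 3. Hence tw(G) = 3 exactly.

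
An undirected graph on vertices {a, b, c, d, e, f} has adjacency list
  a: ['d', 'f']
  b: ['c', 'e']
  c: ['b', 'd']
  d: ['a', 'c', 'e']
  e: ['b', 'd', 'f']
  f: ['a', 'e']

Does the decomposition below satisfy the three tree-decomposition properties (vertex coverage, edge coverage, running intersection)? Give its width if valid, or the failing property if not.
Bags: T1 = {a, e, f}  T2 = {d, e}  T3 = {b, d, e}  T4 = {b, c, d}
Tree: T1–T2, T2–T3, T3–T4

A tree decomposition must satisfy three properties: every vertex lies in some bag; for every edge, both endpoints lie together in some bag; and for every vertex, the bags containing it form a connected subtree. Here edge (a,d) lies in no bag, so the decomposition is invalid.

No — edge (a,d) lies in no bag.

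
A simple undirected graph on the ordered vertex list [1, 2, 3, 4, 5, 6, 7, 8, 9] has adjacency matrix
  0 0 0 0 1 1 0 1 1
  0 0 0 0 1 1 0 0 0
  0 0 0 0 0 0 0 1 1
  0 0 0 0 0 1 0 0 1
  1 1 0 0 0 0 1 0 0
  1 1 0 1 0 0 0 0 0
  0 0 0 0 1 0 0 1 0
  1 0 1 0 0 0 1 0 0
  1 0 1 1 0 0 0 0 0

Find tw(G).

3

A width-3 tree decomposition is:
Bags: B1 = {2, 5, 6, 7}  B2 = {1, 5, 6, 7}  B3 = {1, 6, 7, 8}  B4 = {1, 4, 6, 8}  B5 = {1, 4, 8, 9}  B6 = {3, 4, 8, 9}
Tree: B1–B2, B2–B3, B3–B4, B4–B5, B5–B6
Each bag holds 4 vertices, so the decomposition has width 3, which upper-bounds the treewidth. For the lower bound: the 4 vertex sets {2,5,7}, {6}, {1}, {3,4,8,9} are disjoint, each induces a connected subgraph, and every pair is joined by at least one edge of G. Contracting each set to a single vertex therefore yields K_{4} as a minor, and since treewidth is minor-monotone, tw(G) ≥ tw(K_{4}) = 3. Therefore the treewidth is 3.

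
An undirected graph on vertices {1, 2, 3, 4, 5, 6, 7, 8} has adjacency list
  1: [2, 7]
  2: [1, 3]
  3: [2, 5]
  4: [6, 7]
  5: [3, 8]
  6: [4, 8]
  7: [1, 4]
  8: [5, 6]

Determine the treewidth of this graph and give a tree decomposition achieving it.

Treewidth 2.
One such decomposition:
Bags: B1 = {3, 5, 8}  B2 = {3, 6, 8}  B3 = {3, 4, 6}  B4 = {3, 4, 7}  B5 = {1, 3, 7}  B6 = {1, 2, 3}
Tree: B1–B2, B2–B3, B3–B4, B4–B5, B5–B6

The largest bag has 3 vertices, giving width 2; this decomposition certifies tw(G) ≤ 2. For the lower bound, G contains the cycle 3–5–8–6–4–7–1–2–3, so G is not a forest; only forests have treewidth ≤ 1, hence tw(G) ≥ 2. The upper and lower bounds meet at 2, so that is the treewidth.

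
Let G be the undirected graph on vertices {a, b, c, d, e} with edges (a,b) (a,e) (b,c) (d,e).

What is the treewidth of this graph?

1

A width-1 tree decomposition is:
Bags: B1 = {d, e}  B2 = {a, e}  B3 = {a, b}  B4 = {b, c}
Tree: B1–B2, B2–B3, B3–B4
Every bag has size at most 2, so the width is 2 − 1 = 1 and tw(G) ≤ 1. Any graph with an edge has treewidth ≥ 1, and G has the edge d–e. Combining the bounds, tw(G) = 1.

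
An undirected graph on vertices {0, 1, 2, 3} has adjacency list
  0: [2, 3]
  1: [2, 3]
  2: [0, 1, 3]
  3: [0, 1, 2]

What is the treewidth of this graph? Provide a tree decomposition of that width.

The largest bag has 3 vertices, giving width 2; this decomposition certifies tw(G) ≤ 2. For the lower bound, the 3 vertices {0, 2, 3} are pairwise adjacent, and any tree decomposition puts a clique entirely inside one bag — forcing width ≥ 2. Therefore the treewidth is 2.

Treewidth 2.
Bags: B1 = {0, 2, 3}  B2 = {1, 2, 3}
Tree: B1–B2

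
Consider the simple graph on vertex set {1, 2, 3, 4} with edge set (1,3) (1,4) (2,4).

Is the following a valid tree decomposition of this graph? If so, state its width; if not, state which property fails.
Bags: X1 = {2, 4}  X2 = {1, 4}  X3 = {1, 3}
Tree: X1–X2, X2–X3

Every vertex of G appears in some bag (union = {1, 2, 3, 4}); every edge is covered by a bag; and for each vertex v the set of bags containing v is connected in the bag tree. The decomposition is therefore valid. The largest bag has 2 vertices, so the width is 1.

Yes; width 1.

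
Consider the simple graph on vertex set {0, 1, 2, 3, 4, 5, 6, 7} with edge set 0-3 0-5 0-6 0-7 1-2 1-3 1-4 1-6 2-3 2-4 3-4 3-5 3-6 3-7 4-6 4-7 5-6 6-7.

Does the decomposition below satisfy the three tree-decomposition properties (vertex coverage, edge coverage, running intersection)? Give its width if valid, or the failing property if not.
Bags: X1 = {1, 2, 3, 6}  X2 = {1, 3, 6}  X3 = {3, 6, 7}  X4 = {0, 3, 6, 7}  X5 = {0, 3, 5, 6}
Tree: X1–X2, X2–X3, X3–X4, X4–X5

A tree decomposition must satisfy three properties: every vertex lies in some bag; for every edge, both endpoints lie together in some bag; and for every vertex, the bags containing it form a connected subtree. Here vertex 4 appears in no bag, so the decomposition is invalid.

No — vertex 4 appears in no bag.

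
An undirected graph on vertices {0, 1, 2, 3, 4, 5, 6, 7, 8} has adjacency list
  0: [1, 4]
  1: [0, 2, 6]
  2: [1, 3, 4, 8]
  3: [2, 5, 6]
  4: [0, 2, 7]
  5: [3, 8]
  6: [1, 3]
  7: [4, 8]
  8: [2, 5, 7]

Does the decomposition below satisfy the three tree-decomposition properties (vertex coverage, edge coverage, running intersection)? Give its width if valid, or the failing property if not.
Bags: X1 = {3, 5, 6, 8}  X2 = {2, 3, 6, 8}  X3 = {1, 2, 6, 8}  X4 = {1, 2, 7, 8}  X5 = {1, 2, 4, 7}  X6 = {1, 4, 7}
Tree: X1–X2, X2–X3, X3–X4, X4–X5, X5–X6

No — vertex 0 appears in no bag.

A tree decomposition must satisfy three properties: every vertex lies in some bag; for every edge, both endpoints lie together in some bag; and for every vertex, the bags containing it form a connected subtree. Here vertex 0 appears in no bag, so the decomposition is invalid.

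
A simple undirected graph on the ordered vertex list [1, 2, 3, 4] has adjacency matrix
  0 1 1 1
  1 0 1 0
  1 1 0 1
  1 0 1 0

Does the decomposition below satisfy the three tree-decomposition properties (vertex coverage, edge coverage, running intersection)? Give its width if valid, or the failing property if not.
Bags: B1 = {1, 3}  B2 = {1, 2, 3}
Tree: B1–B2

No — vertex 4 appears in no bag.

A tree decomposition must satisfy three properties: every vertex lies in some bag; for every edge, both endpoints lie together in some bag; and for every vertex, the bags containing it form a connected subtree. Here vertex 4 appears in no bag, so the decomposition is invalid.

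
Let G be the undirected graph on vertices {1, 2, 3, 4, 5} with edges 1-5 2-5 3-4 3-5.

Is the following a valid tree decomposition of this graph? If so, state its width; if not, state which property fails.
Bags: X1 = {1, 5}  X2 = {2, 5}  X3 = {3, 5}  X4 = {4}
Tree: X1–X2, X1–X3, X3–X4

A tree decomposition must satisfy three properties: every vertex lies in some bag; for every edge, both endpoints lie together in some bag; and for every vertex, the bags containing it form a connected subtree. Here edge (3,4) lies in no bag, so the decomposition is invalid.

No — edge (3,4) lies in no bag.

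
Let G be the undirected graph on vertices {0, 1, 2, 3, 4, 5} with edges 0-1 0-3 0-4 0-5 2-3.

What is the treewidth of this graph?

A width-1 tree decomposition is:
Bags: B1 = {0, 3}  B2 = {0, 1}  B3 = {0, 4}  B4 = {2, 3}  B5 = {0, 5}
Tree: B1–B2, B1–B3, B1–B4, B2–B5
The largest bag has 2 vertices, giving width 1; this decomposition certifies tw(G) ≤ 1. Any graph with an edge has treewidth ≥ 1, and G has the edge 0–3. Combining the bounds, tw(G) = 1.

1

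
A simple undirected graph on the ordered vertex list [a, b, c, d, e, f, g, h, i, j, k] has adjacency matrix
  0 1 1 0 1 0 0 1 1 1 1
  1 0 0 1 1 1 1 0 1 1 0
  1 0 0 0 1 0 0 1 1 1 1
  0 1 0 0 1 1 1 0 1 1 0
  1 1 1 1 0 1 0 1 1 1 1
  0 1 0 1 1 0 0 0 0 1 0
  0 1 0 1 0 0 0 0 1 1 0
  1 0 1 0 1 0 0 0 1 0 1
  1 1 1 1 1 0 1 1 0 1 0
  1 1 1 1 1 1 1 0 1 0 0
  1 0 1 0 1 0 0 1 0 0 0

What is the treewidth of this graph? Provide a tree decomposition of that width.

Treewidth 4.
One optimal decomposition is:
Bags: B1 = {b, d, e, f, j}  B2 = {b, d, e, i, j}  B3 = {a, b, e, i, j}  B4 = {a, c, e, i, j}  B5 = {a, c, e, h, i}  B6 = {a, c, e, h, k}  B7 = {b, d, g, i, j}
Tree: B1–B2, B2–B3, B3–B4, B4–B5, B5–B6, B2–B7

Every bag has size at most 5, so the width is 5 − 1 = 4 and tw(G) ≤ 4. Conversely, {b, d, g, i, j} is a clique of size 5, and the vertices of any clique must share a bag in every tree decomposition; so some bag has ≥ 5 vertices and tw(G) ≥ 4. The upper and lower bounds meet at 4, so that is the treewidth.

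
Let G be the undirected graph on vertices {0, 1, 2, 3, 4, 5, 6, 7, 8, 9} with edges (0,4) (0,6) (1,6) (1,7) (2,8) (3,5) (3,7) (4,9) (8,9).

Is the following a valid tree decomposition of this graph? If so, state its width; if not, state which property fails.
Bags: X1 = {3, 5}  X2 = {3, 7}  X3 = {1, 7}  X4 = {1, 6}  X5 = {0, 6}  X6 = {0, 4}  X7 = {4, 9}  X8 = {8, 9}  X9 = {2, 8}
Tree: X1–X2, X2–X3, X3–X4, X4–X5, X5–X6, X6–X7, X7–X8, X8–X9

Every vertex of G appears in some bag (union = {0, 1, 2, 3, 4, 5, 6, 7, 8, 9}); every edge is covered by a bag; and for each vertex v the set of bags containing v is connected in the bag tree. The decomposition is therefore valid. The largest bag has 2 vertices, so the width is 1.

Yes; width 1.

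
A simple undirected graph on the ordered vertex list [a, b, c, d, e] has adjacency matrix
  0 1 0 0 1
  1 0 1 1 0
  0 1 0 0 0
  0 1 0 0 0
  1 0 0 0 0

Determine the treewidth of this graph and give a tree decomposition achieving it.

The largest bag has 2 vertices, giving width 1; this decomposition certifies tw(G) ≤ 1. G has an edge, so its treewidth is at least 1. Therefore the treewidth is 1.

Treewidth 1.
Bags: B1 = {a, b}  B2 = {b, d}  B3 = {b, c}  B4 = {a, e}
Tree: B1–B2, B1–B3, B1–B4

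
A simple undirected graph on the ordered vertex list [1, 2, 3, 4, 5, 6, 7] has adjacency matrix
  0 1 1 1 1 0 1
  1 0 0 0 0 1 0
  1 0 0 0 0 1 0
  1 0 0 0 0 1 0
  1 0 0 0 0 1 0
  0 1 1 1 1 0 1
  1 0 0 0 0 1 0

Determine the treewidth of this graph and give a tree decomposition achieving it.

Treewidth 2.
Bags: B1 = {1, 5, 6}  B2 = {1, 6, 7}  B3 = {1, 3, 6}  B4 = {1, 4, 6}  B5 = {1, 2, 6}
Tree: B1–B2, B2–B3, B3–B4, B4–B5

The largest bag has 3 vertices, giving width 2; this decomposition certifies tw(G) ≤ 2. The edges 1–5–6–7–1 form a cycle, so G is not a tree and its treewidth is at least 2. Therefore the treewidth is 2.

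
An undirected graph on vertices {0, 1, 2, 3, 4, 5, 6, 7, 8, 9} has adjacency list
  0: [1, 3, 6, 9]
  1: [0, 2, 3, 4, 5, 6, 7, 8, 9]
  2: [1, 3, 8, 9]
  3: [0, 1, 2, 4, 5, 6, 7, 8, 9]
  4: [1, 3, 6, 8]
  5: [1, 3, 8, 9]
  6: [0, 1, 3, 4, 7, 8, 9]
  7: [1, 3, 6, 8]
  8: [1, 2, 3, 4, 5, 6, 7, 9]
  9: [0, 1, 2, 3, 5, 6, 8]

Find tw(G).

A width-4 tree decomposition is:
Bags: B1 = {0, 1, 3, 6, 9}  B2 = {1, 3, 6, 8, 9}  B3 = {1, 3, 4, 6, 8}  B4 = {1, 2, 3, 8, 9}  B5 = {1, 3, 5, 8, 9}  B6 = {1, 3, 6, 7, 8}
Tree: B1–B2, B2–B3, B2–B4, B4–B5, B3–B6
The largest bag has 5 vertices, giving width 4; this decomposition certifies tw(G) ≤ 4. Conversely, {0, 1, 3, 6, 9} is a clique of size 5, and the vertices of any clique must share a bag in every tree decomposition; so some bag has ≥ 5 vertices and tw(G) ≥ 4. Hence tw(G) = 4 exactly.

4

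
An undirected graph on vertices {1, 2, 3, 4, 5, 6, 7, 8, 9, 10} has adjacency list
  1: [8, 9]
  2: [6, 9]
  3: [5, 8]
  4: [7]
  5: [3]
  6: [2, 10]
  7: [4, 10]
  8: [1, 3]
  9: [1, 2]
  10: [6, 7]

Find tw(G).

1

A width-1 tree decomposition is:
Bags: B1 = {4, 7}  B2 = {7, 10}  B3 = {6, 10}  B4 = {2, 6}  B5 = {2, 9}  B6 = {1, 9}  B7 = {1, 8}  B8 = {3, 8}  B9 = {3, 5}
Tree: B1–B2, B2–B3, B3–B4, B4–B5, B5–B6, B6–B7, B7–B8, B8–B9
Each bag holds 2 vertices, so the decomposition has width 1, which upper-bounds the treewidth. Since G has at least one edge (e.g. 4–7), it is not an edgeless graph, so tw(G) ≥ 1. The upper and lower bounds meet at 1, so that is the treewidth.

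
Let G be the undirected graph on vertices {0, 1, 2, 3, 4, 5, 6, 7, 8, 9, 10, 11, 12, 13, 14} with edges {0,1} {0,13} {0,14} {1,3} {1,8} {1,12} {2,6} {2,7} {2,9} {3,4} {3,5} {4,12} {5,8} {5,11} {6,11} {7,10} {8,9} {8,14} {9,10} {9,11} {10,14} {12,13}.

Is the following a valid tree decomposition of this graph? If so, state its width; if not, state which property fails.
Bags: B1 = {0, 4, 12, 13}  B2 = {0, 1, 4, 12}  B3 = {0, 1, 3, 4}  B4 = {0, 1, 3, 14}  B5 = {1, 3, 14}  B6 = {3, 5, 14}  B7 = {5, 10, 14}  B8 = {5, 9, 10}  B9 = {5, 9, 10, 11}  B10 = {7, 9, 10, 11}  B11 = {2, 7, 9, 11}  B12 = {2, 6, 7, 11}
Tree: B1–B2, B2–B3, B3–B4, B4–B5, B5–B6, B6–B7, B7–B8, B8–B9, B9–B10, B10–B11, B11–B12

A tree decomposition must satisfy three properties: every vertex lies in some bag; for every edge, both endpoints lie together in some bag; and for every vertex, the bags containing it form a connected subtree. Here vertex 8 appears in no bag, so the decomposition is invalid.

No — vertex 8 appears in no bag.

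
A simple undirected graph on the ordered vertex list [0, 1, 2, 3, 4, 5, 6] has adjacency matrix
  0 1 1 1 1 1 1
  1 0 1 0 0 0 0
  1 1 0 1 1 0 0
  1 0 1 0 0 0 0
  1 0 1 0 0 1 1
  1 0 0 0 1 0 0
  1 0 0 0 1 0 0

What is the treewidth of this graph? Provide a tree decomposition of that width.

Every bag has size at most 3, so the width is 3 − 1 = 2 and tw(G) ≤ 2. Conversely, {0, 1, 2} is a clique of size 3, and the vertices of any clique must share a bag in every tree decomposition; so some bag has ≥ 3 vertices and tw(G) ≥ 2. Therefore the treewidth is 2.

Treewidth 2.
Bags: B1 = {0, 4, 6}  B2 = {0, 2, 4}  B3 = {0, 4, 5}  B4 = {0, 2, 3}  B5 = {0, 1, 2}
Tree: B1–B2, B1–B3, B2–B4, B2–B5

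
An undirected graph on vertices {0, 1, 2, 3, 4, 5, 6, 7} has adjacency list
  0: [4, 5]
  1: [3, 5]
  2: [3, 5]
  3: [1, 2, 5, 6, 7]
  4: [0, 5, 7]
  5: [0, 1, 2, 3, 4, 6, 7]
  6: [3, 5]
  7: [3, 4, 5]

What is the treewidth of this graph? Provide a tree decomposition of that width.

Treewidth 2.
Bags: B1 = {3, 5, 7}  B2 = {4, 5, 7}  B3 = {3, 5, 6}  B4 = {0, 4, 5}  B5 = {2, 3, 5}  B6 = {1, 3, 5}
Tree: B1–B2, B1–B3, B2–B4, B3–B5, B1–B6

The largest bag has 3 vertices, giving width 2; this decomposition certifies tw(G) ≤ 2. On the other hand G contains the 3-clique {0, 4, 5}. A clique must lie in a single bag of any decomposition, so no decomposition can have width below 2. Combining the bounds, tw(G) = 2.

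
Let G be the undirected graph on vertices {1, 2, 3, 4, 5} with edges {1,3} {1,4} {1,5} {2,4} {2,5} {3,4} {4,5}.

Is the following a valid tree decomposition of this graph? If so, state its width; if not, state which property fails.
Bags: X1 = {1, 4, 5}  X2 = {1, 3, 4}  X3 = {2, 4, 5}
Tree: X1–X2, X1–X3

Vertex coverage: the bags together contain {1, 2, 3, 4, 5}, the full vertex set. Edge coverage: each edge of G has both endpoints in at least one bag. Running intersection: for every vertex, the bags containing it form a connected subtree. All three properties hold, so this is a valid tree decomposition of width max|bag| − 1 = 2, and hence tw(G) ≤ 2.

Yes; width 2.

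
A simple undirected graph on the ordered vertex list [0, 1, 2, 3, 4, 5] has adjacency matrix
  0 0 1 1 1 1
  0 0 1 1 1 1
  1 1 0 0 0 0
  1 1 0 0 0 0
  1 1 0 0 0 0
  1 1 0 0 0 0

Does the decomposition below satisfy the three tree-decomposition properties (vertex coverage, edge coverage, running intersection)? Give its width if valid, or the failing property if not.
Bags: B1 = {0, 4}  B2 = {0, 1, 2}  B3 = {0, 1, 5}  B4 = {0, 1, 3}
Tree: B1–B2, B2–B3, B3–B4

No — edge (1,4) lies in no bag.

A tree decomposition must satisfy three properties: every vertex lies in some bag; for every edge, both endpoints lie together in some bag; and for every vertex, the bags containing it form a connected subtree. Here edge (1,4) lies in no bag, so the decomposition is invalid.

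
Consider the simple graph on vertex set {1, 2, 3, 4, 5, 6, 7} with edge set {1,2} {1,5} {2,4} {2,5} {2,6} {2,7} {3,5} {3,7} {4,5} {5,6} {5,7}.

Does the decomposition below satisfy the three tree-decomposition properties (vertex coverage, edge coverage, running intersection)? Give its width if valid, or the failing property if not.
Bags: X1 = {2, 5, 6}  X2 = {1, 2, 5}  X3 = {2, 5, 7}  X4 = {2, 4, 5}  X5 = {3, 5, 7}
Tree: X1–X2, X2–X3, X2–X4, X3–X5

Yes; width 2.

Vertex coverage: the bags together contain {1, 2, 3, 4, 5, 6, 7}, the full vertex set. Edge coverage: each edge of G has both endpoints in at least one bag. Running intersection: for every vertex, the bags containing it form a connected subtree. All three properties hold, so this is a valid tree decomposition of width max|bag| − 1 = 2, and hence tw(G) ≤ 2.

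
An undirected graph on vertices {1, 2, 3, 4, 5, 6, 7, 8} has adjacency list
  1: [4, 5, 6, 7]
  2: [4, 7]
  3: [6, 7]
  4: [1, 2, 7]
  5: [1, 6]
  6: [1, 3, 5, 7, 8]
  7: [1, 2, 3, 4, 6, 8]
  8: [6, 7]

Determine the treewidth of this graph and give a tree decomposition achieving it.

Treewidth 2.
One such decomposition:
Bags: B1 = {1, 6, 7}  B2 = {6, 7, 8}  B3 = {1, 5, 6}  B4 = {1, 4, 7}  B5 = {3, 6, 7}  B6 = {2, 4, 7}
Tree: B1–B2, B1–B3, B1–B4, B1–B5, B4–B6

Every bag has size at most 3, so the width is 3 − 1 = 2 and tw(G) ≤ 2. Conversely, {1, 5, 6} is a clique of size 3, and the vertices of any clique must share a bag in every tree decomposition; so some bag has ≥ 3 vertices and tw(G) ≥ 2. Hence tw(G) = 2 exactly.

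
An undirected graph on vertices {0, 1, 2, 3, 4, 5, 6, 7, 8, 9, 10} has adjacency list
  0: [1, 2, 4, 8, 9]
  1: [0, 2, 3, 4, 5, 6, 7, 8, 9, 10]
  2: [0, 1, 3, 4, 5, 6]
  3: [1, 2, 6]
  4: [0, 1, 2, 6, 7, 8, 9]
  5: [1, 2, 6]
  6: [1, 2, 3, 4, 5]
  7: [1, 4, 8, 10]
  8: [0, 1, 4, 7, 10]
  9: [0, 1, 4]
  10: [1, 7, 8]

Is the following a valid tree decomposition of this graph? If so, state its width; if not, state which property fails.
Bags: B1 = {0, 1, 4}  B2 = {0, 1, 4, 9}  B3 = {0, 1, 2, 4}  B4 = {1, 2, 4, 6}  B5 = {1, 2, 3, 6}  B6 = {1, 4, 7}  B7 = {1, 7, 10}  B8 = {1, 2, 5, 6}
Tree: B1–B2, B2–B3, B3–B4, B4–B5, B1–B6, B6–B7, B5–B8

A tree decomposition must satisfy three properties: every vertex lies in some bag; for every edge, both endpoints lie together in some bag; and for every vertex, the bags containing it form a connected subtree. Here vertex 8 appears in no bag, so the decomposition is invalid.

No — vertex 8 appears in no bag.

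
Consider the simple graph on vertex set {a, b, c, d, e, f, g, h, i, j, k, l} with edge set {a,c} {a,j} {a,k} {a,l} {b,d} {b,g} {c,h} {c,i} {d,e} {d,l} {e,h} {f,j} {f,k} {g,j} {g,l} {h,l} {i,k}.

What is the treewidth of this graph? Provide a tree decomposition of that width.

The largest bag has 4 vertices, giving width 3; this decomposition certifies tw(G) ≤ 3. For the lower bound: the 4 vertex sets {b,d,e}, {h}, {l}, {a,c,g,j} are disjoint, each induces a connected subgraph, and every pair is joined by at least one edge of G. Contracting each set to a single vertex therefore yields K_{4} as a minor, and since treewidth is minor-monotone, tw(G) ≥ tw(K_{4}) = 3. Combining the bounds, tw(G) = 3.

Treewidth 3.
One optimal decomposition is:
Bags: B1 = {b, d, e, h}  B2 = {b, d, h, l}  B3 = {b, g, h, l}  B4 = {c, g, h, l}  B5 = {a, c, g, l}  B6 = {a, c, g, j}  B7 = {a, c, i, j}  B8 = {a, i, j, k}  B9 = {f, i, j, k}
Tree: B1–B2, B2–B3, B3–B4, B4–B5, B5–B6, B6–B7, B7–B8, B8–B9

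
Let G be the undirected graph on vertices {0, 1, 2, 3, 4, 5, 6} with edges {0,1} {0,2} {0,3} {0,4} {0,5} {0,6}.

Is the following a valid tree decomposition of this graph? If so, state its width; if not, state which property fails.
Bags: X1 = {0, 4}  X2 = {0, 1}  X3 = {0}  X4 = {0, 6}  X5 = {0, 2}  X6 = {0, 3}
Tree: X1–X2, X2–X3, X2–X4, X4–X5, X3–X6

A tree decomposition must satisfy three properties: every vertex lies in some bag; for every edge, both endpoints lie together in some bag; and for every vertex, the bags containing it form a connected subtree. Here vertex 5 appears in no bag, so the decomposition is invalid.

No — vertex 5 appears in no bag.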